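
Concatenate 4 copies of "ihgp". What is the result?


Input string: 'ihgp'
Operation: repeat 4 times
Concatenation: 'ihgp' + 'ihgp' + 'ihgp' + 'ihgp'
Result: ihgpihgpihgpihgp


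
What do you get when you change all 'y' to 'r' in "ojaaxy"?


Input string: 'ojaaxy'
Operation: replace 'y' with 'r'
Positions of 'y': 5
After replacement: ojaaxr


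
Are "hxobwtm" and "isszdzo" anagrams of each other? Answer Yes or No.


String 1: 'hxobwtm' -> sorted: 'bhmotwx'
String 2: 'isszdzo' -> sorted: 'diosszz'
Compare sorted forms: 'bhmotwx' != 'diosszz'
Anagram: No


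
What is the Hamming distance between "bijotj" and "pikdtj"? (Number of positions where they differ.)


String 1: 'bijotj'
String 2: 'pikdtj'
Compare each position: pos 0: 'b'!='p', pos 1: 'i'=='i', pos 2: 'j'!='k', pos 3: 'o'!='d', pos 4: 't'=='t', pos 5: 'j'=='j'
Differing positions: 3
Hamming distance: 3


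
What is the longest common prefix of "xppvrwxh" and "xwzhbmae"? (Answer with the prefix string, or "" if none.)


String 1: 'xppvrwxh'
String 2: 'xwzhbmae'
Compare position by position:
pos 0: 'x' vs 'x' match
pos 1: 'p' vs 'w' differ -> stop
Longest common prefix: "x" (length 1)


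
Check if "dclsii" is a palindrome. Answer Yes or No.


Input string: 'dclsii'
Reversed: 'iislcd'
Compare pairs: s[0]='d' vs s[5]='i' (mismatch), s[1]='c' vs s[4]='i' (mismatch), s[2]='l' vs s[3]='s' (mismatch)
Palindrome: No


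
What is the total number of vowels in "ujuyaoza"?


Input string: 'ujuyaoza'
Operation: count vowels (a, e, i, o, u)
Scan: s[0]='u' (vowel), s[1]='j', s[2]='u' (vowel), s[3]='y', s[4]='a' (vowel), s[5]='o' (vowel), s[6]='z', s[7]='a' (vowel)
Vowels found: 5
Result: 5


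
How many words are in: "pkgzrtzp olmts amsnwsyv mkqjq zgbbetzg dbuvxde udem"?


Input string: 'pkgzrtzp olmts amsnwsyv mkqjq zgbbetzg dbuvxde udem'
Operation: split by spaces
Words found: 'pkgzrtzp', 'olmts', 'amsnwsyv', 'mkqjq', 'zgbbetzg', 'dbuvxde', 'udem'
Word count: 7


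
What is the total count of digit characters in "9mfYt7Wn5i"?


Input string: '9mfYt7Wn5i'
Operation: count digit characters (0-9)
Scan: '9'(digit), 'm', 'f', 'Y', 't', '7'(digit), 'W', 'n', '5'(digit), 'i'
Digits found: 3
Result: 3


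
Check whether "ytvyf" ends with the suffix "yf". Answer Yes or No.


Input string: 'ytvyf'
Suffix to check: 'yf'
Last 2 characters of input: 'yf'
Match: True
Result: Yes


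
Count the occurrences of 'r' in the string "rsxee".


Input string: 'rsxee'
Target character: 'r'
Scan each position: s[0]='r'
Matches found at indices: 0
Total: 1


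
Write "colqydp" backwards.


Input string: 'colqydp'
Operation: reverse character order
Original order: 'c' -> 'o' -> 'l' -> 'q' -> 'y' -> 'd' -> 'p'
Reversed order: 'p' -> 'd' -> 'y' -> 'q' -> 'l' -> 'o' -> 'c'
Result: pdyqloc


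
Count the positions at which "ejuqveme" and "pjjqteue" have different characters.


String 1: 'ejuqveme'
String 2: 'pjjqteue'
Compare each position: pos 0: 'e'!='p', pos 1: 'j'=='j', pos 2: 'u'!='j', pos 3: 'q'=='q', pos 4: 'v'!='t', pos 5: 'e'=='e', pos 6: 'm'!='u', pos 7: 'e'=='e'
Differing positions: 4
Hamming distance: 4


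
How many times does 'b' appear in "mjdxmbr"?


Input string: 'mjdxmbr'
Target character: 'b'
Scan each position: s[5]='b'
Matches found at indices: 5
Total: 1


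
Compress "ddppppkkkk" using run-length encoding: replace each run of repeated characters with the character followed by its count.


Input: 'ddppppkkkk'
Operation: identify consecutive runs
Runs: 'dd' -> d2, 'pppp' -> p4, 'kkkk' -> k4
Encoded: d2p4k4


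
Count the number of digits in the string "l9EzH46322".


Input string: 'l9EzH46322'
Operation: count digit characters (0-9)
Scan: 'l', '9'(digit), 'E', 'z', 'H', '4'(digit), '6'(digit), '3'(digit), '2'(digit), '2'(digit)
Digits found: 6
Result: 6


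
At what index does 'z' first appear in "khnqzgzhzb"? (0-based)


Input string: 'khnqzgzhzb'
Target: 'z'
Scanning left to right: s[0]='k', s[1]='h', s[2]='n', s[3]='q', s[4]='z'
First match at index: 4


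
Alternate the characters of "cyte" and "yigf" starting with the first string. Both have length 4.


String 1: 'cyte'
String 2: 'yigf'
Operation: alternate characters
Pairs: 'c'+'y', 'y'+'i', 't'+'g', 'e'+'f'
Result: cyyitgef


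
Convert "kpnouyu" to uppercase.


Input string: 'kpnouyu'
Operation: convert each letter to uppercase
Mapping: 'k'->'K', 'p'->'P', 'n'->'N', 'o'->'O', 'u'->'U', 'y'->'Y', 'u'->'U'
Result: KPNOUYU


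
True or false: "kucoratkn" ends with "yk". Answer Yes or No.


Input string: 'kucoratkn'
Suffix to check: 'yk'
Last 2 characters of input: 'kn'
Match: False
Result: No


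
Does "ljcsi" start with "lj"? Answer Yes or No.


Input string: 'ljcsi'
Prefix to check: 'lj'
First 2 characters of input: 'lj'
Match: True
Result: Yes


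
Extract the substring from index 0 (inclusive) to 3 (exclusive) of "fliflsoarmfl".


Input string: 'fliflsoarmfl'
Operation: slice [0:3]
Extract characters: s[0]='f', s[1]='l', s[2]='i'
Result: fli


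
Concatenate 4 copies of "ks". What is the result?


Input string: 'ks'
Operation: repeat 4 times
Concatenation: 'ks' + 'ks' + 'ks' + 'ks'
Result: ksksksks


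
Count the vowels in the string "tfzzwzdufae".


Input string: 'tfzzwzdufae'
Operation: count vowels (a, e, i, o, u)
Scan: s[0]='t', s[1]='f', s[2]='z', s[3]='z', s[4]='w', s[5]='z', s[6]='d', s[7]='u' (vowel), s[8]='f', s[9]='a' (vowel), s[10]='e' (vowel)
Vowels found: 3
Result: 3


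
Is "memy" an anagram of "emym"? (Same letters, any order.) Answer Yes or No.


String 1: 'emym' -> sorted: 'emmy'
String 2: 'memy' -> sorted: 'emmy'
Compare sorted forms: 'emmy' == 'emmy'
Anagram: Yes


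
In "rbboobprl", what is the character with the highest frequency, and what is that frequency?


Input: 'rbboobprl'
Operation: tally each character
Counts: 'b':3, 'l':1, 'o':2, 'p':1, 'r':2
Maximum: 'b' appears 3 times


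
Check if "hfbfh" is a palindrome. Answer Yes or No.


Input string: 'hfbfh'
Reversed: 'hfbfh'
Compare pairs: s[0]='h' vs s[4]='h' (match), s[1]='f' vs s[3]='f' (match)
Palindrome: Yes


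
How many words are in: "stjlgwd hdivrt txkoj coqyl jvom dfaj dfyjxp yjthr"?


Input string: 'stjlgwd hdivrt txkoj coqyl jvom dfaj dfyjxp yjthr'
Operation: split by spaces
Words found: 'stjlgwd', 'hdivrt', 'txkoj', 'coqyl', 'jvom', 'dfaj', 'dfyjxp', 'yjthr'
Word count: 8


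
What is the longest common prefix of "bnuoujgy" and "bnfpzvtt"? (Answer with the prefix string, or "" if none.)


String 1: 'bnuoujgy'
String 2: 'bnfpzvtt'
Compare position by position:
pos 0: 'b' vs 'b' match
pos 1: 'n' vs 'n' match
pos 2: 'u' vs 'f' differ -> stop
Longest common prefix: "bn" (length 2)


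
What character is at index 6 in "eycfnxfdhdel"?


Input string: 'eycfnxfdhdel'
Operation: get character at index 6
Index mapping: s[0]='e', s[1]='y', s[2]='c', s[3]='f', s[4]='n', s[5]='x', s[6]='f'
Result: 'f'


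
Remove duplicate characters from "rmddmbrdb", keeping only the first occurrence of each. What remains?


Input: 'rmddmbrdb'
Operation: keep first occurrence of each character
Scan: s[0]='r' new -> keep; s[1]='m' new -> keep; s[2]='d' new -> keep; s[3]='d' seen -> skip; s[4]='m' seen -> skip; s[5]='b' new -> keep; s[6]='r' seen -> skip; s[7]='d' seen -> skip; s[8]='b' seen -> skip
Result: rmdb


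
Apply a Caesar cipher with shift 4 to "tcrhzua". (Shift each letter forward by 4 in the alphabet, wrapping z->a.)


Input: 'tcrhzua', shift = 4
Operation: for each letter, (position + 4) mod 26
Mapping: 't'(19+4=23)->'x', 'c'(2+4=6)->'g', 'r'(17+4=21)->'v', 'h'(7+4=11)->'l', 'z'(25+4=29, 29 mod 26=3)->'d', 'u'(20+4=24)->'y', 'a'(0+4=4)->'e'
Result: xgvldye


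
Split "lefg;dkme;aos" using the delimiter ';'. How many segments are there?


Input string: 'lefg;dkme;aos'
Delimiter: ';'
Split result: 'lefg', 'dkme', 'aos'
Number of parts: 3


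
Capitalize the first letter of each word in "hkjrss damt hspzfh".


Input string: 'hkjrss damt hspzfh'
Operation: capitalize first letter of each word
Word transformations: 'hkjrss'->'Hkjrss', 'damt'->'Damt', 'hspzfh'->'Hspzfh'
Result: Hkjrss Damt Hspzfh


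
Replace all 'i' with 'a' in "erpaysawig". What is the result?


Input string: 'erpaysawig'
Operation: replace 'i' with 'a'
Positions of 'i': 8
After replacement: erpaysawag


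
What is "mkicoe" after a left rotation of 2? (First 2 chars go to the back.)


Input: 'mkicoe', shift = 2
Operation: split at index 2 and swap parts
Front part s[0:2] = 'mk'
Back part s[2:] = 'icoe'
Rotated = back + front = 'icoe' + 'mk'
Result: icoemk


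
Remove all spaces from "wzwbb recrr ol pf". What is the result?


Input string: 'wzwbb recrr ol pf'
Operation: remove all spaces
Words: 'wzwbb', 'recrr', 'ol', 'pf'
Join without spaces: wzwbbrecrrolpf


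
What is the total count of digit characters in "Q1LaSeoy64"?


Input string: 'Q1LaSeoy64'
Operation: count digit characters (0-9)
Scan: 'Q', '1'(digit), 'L', 'a', 'S', 'e', 'o', 'y', '6'(digit), '4'(digit)
Digits found: 3
Result: 3


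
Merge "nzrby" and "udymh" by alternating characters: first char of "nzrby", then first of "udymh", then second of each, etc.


String 1: 'nzrby'
String 2: 'udymh'
Operation: alternate characters
Pairs: 'n'+'u', 'z'+'d', 'r'+'y', 'b'+'m', 'y'+'h'
Result: nuzdrybmyh


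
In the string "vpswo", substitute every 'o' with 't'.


Input string: 'vpswo'
Operation: replace 'o' with 't'
Positions of 'o': 4
After replacement: vpswt


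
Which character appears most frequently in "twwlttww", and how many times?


Input: 'twwlttww'
Operation: tally each character
Counts: 'l':1, 't':3, 'w':4
Maximum: 'w' appears 4 times


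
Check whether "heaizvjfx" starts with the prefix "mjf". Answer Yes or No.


Input string: 'heaizvjfx'
Prefix to check: 'mjf'
First 3 characters of input: 'hea'
Match: False
Result: No


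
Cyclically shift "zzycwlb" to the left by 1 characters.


Input: 'zzycwlb', shift = 1
Operation: split at index 1 and swap parts
Front part s[0:1] = 'z'
Back part s[1:] = 'zycwlb'
Rotated = back + front = 'zycwlb' + 'z'
Result: zycwlbz


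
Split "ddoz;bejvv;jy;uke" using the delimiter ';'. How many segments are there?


Input string: 'ddoz;bejvv;jy;uke'
Delimiter: ';'
Split result: 'ddoz', 'bejvv', 'jy', 'uke'
Number of parts: 4


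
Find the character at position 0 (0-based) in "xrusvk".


Input string: 'xrusvk'
Operation: get character at index 0
Index mapping: s[0]='x'
Result: 'x'


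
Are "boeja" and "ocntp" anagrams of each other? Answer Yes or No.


String 1: 'boeja' -> sorted: 'abejo'
String 2: 'ocntp' -> sorted: 'cnopt'
Compare sorted forms: 'abejo' != 'cnopt'
Anagram: No


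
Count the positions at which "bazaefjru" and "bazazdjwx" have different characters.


String 1: 'bazaefjru'
String 2: 'bazazdjwx'
Compare each position: pos 0: 'b'=='b', pos 1: 'a'=='a', pos 2: 'z'=='z', pos 3: 'a'=='a', pos 4: 'e'!='z', pos 5: 'f'!='d', pos 6: 'j'=='j', pos 7: 'r'!='w', pos 8: 'u'!='x'
Differing positions: 4
Hamming distance: 4


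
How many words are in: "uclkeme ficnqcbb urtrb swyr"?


Input string: 'uclkeme ficnqcbb urtrb swyr'
Operation: split by spaces
Words found: 'uclkeme', 'ficnqcbb', 'urtrb', 'swyr'
Word count: 4


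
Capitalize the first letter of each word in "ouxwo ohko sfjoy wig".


Input string: 'ouxwo ohko sfjoy wig'
Operation: capitalize first letter of each word
Word transformations: 'ouxwo'->'Ouxwo', 'ohko'->'Ohko', 'sfjoy'->'Sfjoy', 'wig'->'Wig'
Result: Ouxwo Ohko Sfjoy Wig


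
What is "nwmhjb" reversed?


Input string: 'nwmhjb'
Operation: reverse character order
Original order: 'n' -> 'w' -> 'm' -> 'h' -> 'j' -> 'b'
Reversed order: 'b' -> 'j' -> 'h' -> 'm' -> 'w' -> 'n'
Result: bjhmwn


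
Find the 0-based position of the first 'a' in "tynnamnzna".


Input string: 'tynnamnzna'
Target: 'a'
Scanning left to right: s[0]='t', s[1]='y', s[2]='n', s[3]='n', s[4]='a'
First match at index: 4


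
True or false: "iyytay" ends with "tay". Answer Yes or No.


Input string: 'iyytay'
Suffix to check: 'tay'
Last 3 characters of input: 'tay'
Match: True
Result: Yes


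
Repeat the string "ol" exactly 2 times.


Input string: 'ol'
Operation: repeat 2 times
Concatenation: 'ol' + 'ol'
Result: olol


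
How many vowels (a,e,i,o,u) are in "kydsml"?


Input string: 'kydsml'
Operation: count vowels (a, e, i, o, u)
Scan: s[0]='k', s[1]='y', s[2]='d', s[3]='s', s[4]='m', s[5]='l'
Vowels found: 0
Result: 0


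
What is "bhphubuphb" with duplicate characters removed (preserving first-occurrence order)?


Input: 'bhphubuphb'
Operation: keep first occurrence of each character
Scan: s[0]='b' new -> keep; s[1]='h' new -> keep; s[2]='p' new -> keep; s[3]='h' seen -> skip; s[4]='u' new -> keep; s[5]='b' seen -> skip; s[6]='u' seen -> skip; s[7]='p' seen -> skip; s[8]='h' seen -> skip; s[9]='b' seen -> skip
Result: bhpu


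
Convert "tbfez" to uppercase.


Input string: 'tbfez'
Operation: convert each letter to uppercase
Mapping: 't'->'T', 'b'->'B', 'f'->'F', 'e'->'E', 'z'->'Z'
Result: TBFEZ


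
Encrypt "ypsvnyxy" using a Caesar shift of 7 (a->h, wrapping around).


Input: 'ypsvnyxy', shift = 7
Operation: for each letter, (position + 7) mod 26
Mapping: 'y'(24+7=31, 31 mod 26=5)->'f', 'p'(15+7=22)->'w', 's'(18+7=25)->'z', 'v'(21+7=28, 28 mod 26=2)->'c', 'n'(13+7=20)->'u', 'y'(24+7=31, 31 mod 26=5)->'f', 'x'(23+7=30, 30 mod 26=4)->'e', 'y'(24+7=31, 31 mod 26=5)->'f'
Result: fwzcufef


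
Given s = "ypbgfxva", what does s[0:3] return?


Input string: 'ypbgfxva'
Operation: slice [0:3]
Extract characters: s[0]='y', s[1]='p', s[2]='b'
Result: ypb


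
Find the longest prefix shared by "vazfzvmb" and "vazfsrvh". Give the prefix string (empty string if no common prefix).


String 1: 'vazfzvmb'
String 2: 'vazfsrvh'
Compare position by position:
pos 0: 'v' vs 'v' match
pos 1: 'a' vs 'a' match
pos 2: 'z' vs 'z' match
pos 3: 'f' vs 'f' match
pos 4: 'z' vs 's' differ -> stop
Longest common prefix: "vazf" (length 4)


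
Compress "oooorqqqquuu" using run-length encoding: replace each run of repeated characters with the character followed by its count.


Input: 'oooorqqqquuu'
Operation: identify consecutive runs
Runs: 'oooo' -> o4, 'r' -> r1, 'qqqq' -> q4, 'uuu' -> u3
Encoded: o4r1q4u3


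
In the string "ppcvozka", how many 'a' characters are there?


Input string: 'ppcvozka'
Target character: 'a'
Scan each position: s[7]='a'
Matches found at indices: 7
Total: 1


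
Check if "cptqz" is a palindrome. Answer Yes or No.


Input string: 'cptqz'
Reversed: 'zqtpc'
Compare pairs: s[0]='c' vs s[4]='z' (mismatch), s[1]='p' vs s[3]='q' (mismatch)
Palindrome: No


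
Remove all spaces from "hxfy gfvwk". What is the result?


Input string: 'hxfy gfvwk'
Operation: remove all spaces
Words: 'hxfy', 'gfvwk'
Join without spaces: hxfygfvwk


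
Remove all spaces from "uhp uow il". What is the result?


Input string: 'uhp uow il'
Operation: remove all spaces
Words: 'uhp', 'uow', 'il'
Join without spaces: uhpuowil


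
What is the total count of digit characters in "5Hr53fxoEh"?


Input string: '5Hr53fxoEh'
Operation: count digit characters (0-9)
Scan: '5'(digit), 'H', 'r', '5'(digit), '3'(digit), 'f', 'x', 'o', 'E', 'h'
Digits found: 3
Result: 3


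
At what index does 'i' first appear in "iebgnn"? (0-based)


Input string: 'iebgnn'
Target: 'i'
Scanning left to right: s[0]='i'
First match at index: 0


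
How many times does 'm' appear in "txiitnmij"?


Input string: 'txiitnmij'
Target character: 'm'
Scan each position: s[6]='m'
Matches found at indices: 6
Total: 1


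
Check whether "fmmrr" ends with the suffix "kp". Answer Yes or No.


Input string: 'fmmrr'
Suffix to check: 'kp'
Last 2 characters of input: 'rr'
Match: False
Result: No


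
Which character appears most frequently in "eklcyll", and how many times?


Input: 'eklcyll'
Operation: tally each character
Counts: 'c':1, 'e':1, 'k':1, 'l':3, 'y':1
Maximum: 'l' appears 3 times


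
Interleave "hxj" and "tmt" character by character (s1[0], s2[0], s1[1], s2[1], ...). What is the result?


String 1: 'hxj'
String 2: 'tmt'
Operation: alternate characters
Pairs: 'h'+'t', 'x'+'m', 'j'+'t'
Result: htxmjt


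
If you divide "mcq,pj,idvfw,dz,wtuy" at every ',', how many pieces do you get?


Input string: 'mcq,pj,idvfw,dz,wtuy'
Delimiter: ','
Split result: 'mcq', 'pj', 'idvfw', 'dz', 'wtuy'
Number of parts: 5


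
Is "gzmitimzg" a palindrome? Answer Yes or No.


Input string: 'gzmitimzg'
Reversed: 'gzmitimzg'
Compare pairs: s[0]='g' vs s[8]='g' (match), s[1]='z' vs s[7]='z' (match), s[2]='m' vs s[6]='m' (match), s[3]='i' vs s[5]='i' (match)
Palindrome: Yes


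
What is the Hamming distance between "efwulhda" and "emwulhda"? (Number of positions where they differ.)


String 1: 'efwulhda'
String 2: 'emwulhda'
Compare each position: pos 0: 'e'=='e', pos 1: 'f'!='m', pos 2: 'w'=='w', pos 3: 'u'=='u', pos 4: 'l'=='l', pos 5: 'h'=='h', pos 6: 'd'=='d', pos 7: 'a'=='a'
Differing positions: 1
Hamming distance: 1


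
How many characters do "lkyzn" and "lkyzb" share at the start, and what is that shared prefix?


String 1: 'lkyzn'
String 2: 'lkyzb'
Compare position by position:
pos 0: 'l' vs 'l' match
pos 1: 'k' vs 'k' match
pos 2: 'y' vs 'y' match
pos 3: 'z' vs 'z' match
pos 4: 'n' vs 'b' differ -> stop
Longest common prefix: "lkyz" (length 4)


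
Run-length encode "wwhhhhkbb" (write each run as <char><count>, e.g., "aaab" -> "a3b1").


Input: 'wwhhhhkbb'
Operation: identify consecutive runs
Runs: 'ww' -> w2, 'hhhh' -> h4, 'k' -> k1, 'bb' -> b2
Encoded: w2h4k1b2


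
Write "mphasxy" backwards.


Input string: 'mphasxy'
Operation: reverse character order
Original order: 'm' -> 'p' -> 'h' -> 'a' -> 's' -> 'x' -> 'y'
Reversed order: 'y' -> 'x' -> 's' -> 'a' -> 'h' -> 'p' -> 'm'
Result: yxsahpm


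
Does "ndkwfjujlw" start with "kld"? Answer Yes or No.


Input string: 'ndkwfjujlw'
Prefix to check: 'kld'
First 3 characters of input: 'ndk'
Match: False
Result: No


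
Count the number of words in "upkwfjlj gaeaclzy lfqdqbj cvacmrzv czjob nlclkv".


Input string: 'upkwfjlj gaeaclzy lfqdqbj cvacmrzv czjob nlclkv'
Operation: split by spaces
Words found: 'upkwfjlj', 'gaeaclzy', 'lfqdqbj', 'cvacmrzv', 'czjob', 'nlclkv'
Word count: 6


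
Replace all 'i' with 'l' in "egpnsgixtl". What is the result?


Input string: 'egpnsgixtl'
Operation: replace 'i' with 'l'
Positions of 'i': 6
After replacement: egpnsglxtl


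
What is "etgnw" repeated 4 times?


Input string: 'etgnw'
Operation: repeat 4 times
Concatenation: 'etgnw' + 'etgnw' + 'etgnw' + 'etgnw'
Result: etgnwetgnwetgnwetgnw


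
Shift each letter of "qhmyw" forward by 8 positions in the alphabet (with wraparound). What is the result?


Input: 'qhmyw', shift = 8
Operation: for each letter, (position + 8) mod 26
Mapping: 'q'(16+8=24)->'y', 'h'(7+8=15)->'p', 'm'(12+8=20)->'u', 'y'(24+8=32, 32 mod 26=6)->'g', 'w'(22+8=30, 30 mod 26=4)->'e'
Result: ypuge


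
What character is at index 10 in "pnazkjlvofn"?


Input string: 'pnazkjlvofn'
Operation: get character at index 10
Index mapping: s[0]='p', s[1]='n', s[2]='a', s[3]='z', s[4]='k', s[5]='j', s[6]='l', s[7]='v', s[8]='o', s[9]='f', s[10]='n'
Result: 'n'


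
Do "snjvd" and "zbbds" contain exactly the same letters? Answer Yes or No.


String 1: 'snjvd' -> sorted: 'djnsv'
String 2: 'zbbds' -> sorted: 'bbdsz'
Compare sorted forms: 'djnsv' != 'bbdsz'
Anagram: No


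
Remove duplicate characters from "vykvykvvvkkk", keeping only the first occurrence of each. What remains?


Input: 'vykvykvvvkkk'
Operation: keep first occurrence of each character
Scan: s[0]='v' new -> keep; s[1]='y' new -> keep; s[2]='k' new -> keep; s[3]='v' seen -> skip; s[4]='y' seen -> skip; s[5]='k' seen -> skip; s[6]='v' seen -> skip; s[7]='v' seen -> skip; s[8]='v' seen -> skip; s[9]='k' seen -> skip; s[10]='k' seen -> skip; s[11]='k' seen -> skip
Result: vyk


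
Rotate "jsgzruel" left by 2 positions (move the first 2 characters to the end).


Input: 'jsgzruel', shift = 2
Operation: split at index 2 and swap parts
Front part s[0:2] = 'js'
Back part s[2:] = 'gzruel'
Rotated = back + front = 'gzruel' + 'js'
Result: gzrueljs


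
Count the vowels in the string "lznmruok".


Input string: 'lznmruok'
Operation: count vowels (a, e, i, o, u)
Scan: s[0]='l', s[1]='z', s[2]='n', s[3]='m', s[4]='r', s[5]='u' (vowel), s[6]='o' (vowel), s[7]='k'
Vowels found: 2
Result: 2


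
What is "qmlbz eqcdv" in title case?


Input string: 'qmlbz eqcdv'
Operation: capitalize first letter of each word
Word transformations: 'qmlbz'->'Qmlbz', 'eqcdv'->'Eqcdv'
Result: Qmlbz Eqcdv


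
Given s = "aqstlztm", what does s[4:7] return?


Input string: 'aqstlztm'
Operation: slice [4:7]
Extract characters: s[4]='l', s[5]='z', s[6]='t'
Result: lzt


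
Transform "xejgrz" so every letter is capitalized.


Input string: 'xejgrz'
Operation: convert each letter to uppercase
Mapping: 'x'->'X', 'e'->'E', 'j'->'J', 'g'->'G', 'r'->'R', 'z'->'Z'
Result: XEJGRZ


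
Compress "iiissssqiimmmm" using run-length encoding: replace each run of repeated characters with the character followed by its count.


Input: 'iiissssqiimmmm'
Operation: identify consecutive runs
Runs: 'iii' -> i3, 'ssss' -> s4, 'q' -> q1, 'ii' -> i2, 'mmmm' -> m4
Encoded: i3s4q1i2m4


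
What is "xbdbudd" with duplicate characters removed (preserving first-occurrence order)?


Input: 'xbdbudd'
Operation: keep first occurrence of each character
Scan: s[0]='x' new -> keep; s[1]='b' new -> keep; s[2]='d' new -> keep; s[3]='b' seen -> skip; s[4]='u' new -> keep; s[5]='d' seen -> skip; s[6]='d' seen -> skip
Result: xbdu


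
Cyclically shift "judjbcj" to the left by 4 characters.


Input: 'judjbcj', shift = 4
Operation: split at index 4 and swap parts
Front part s[0:4] = 'judj'
Back part s[4:] = 'bcj'
Rotated = back + front = 'bcj' + 'judj'
Result: bcjjudj


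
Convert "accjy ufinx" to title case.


Input string: 'accjy ufinx'
Operation: capitalize first letter of each word
Word transformations: 'accjy'->'Accjy', 'ufinx'->'Ufinx'
Result: Accjy Ufinx


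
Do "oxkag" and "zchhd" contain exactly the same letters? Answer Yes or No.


String 1: 'oxkag' -> sorted: 'agkox'
String 2: 'zchhd' -> sorted: 'cdhhz'
Compare sorted forms: 'agkox' != 'cdhhz'
Anagram: No


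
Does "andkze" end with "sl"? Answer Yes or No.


Input string: 'andkze'
Suffix to check: 'sl'
Last 2 characters of input: 'ze'
Match: False
Result: No


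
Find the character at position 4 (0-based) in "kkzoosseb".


Input string: 'kkzoosseb'
Operation: get character at index 4
Index mapping: s[0]='k', s[1]='k', s[2]='z', s[3]='o', s[4]='o'
Result: 'o'


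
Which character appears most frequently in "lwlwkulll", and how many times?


Input: 'lwlwkulll'
Operation: tally each character
Counts: 'k':1, 'l':5, 'u':1, 'w':2
Maximum: 'l' appears 5 times


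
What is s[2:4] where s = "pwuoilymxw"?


Input string: 'pwuoilymxw'
Operation: slice [2:4]
Extract characters: s[2]='u', s[3]='o'
Result: uo


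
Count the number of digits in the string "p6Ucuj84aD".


Input string: 'p6Ucuj84aD'
Operation: count digit characters (0-9)
Scan: 'p', '6'(digit), 'U', 'c', 'u', 'j', '8'(digit), '4'(digit), 'a', 'D'
Digits found: 3
Result: 3


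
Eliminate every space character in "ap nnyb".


Input string: 'ap nnyb'
Operation: remove all spaces
Words: 'ap', 'nnyb'
Join without spaces: apnnyb


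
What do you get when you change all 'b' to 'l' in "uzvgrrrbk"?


Input string: 'uzvgrrrbk'
Operation: replace 'b' with 'l'
Positions of 'b': 7
After replacement: uzvgrrrlk


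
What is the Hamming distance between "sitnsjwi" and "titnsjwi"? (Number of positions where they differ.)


String 1: 'sitnsjwi'
String 2: 'titnsjwi'
Compare each position: pos 0: 's'!='t', pos 1: 'i'=='i', pos 2: 't'=='t', pos 3: 'n'=='n', pos 4: 's'=='s', pos 5: 'j'=='j', pos 6: 'w'=='w', pos 7: 'i'=='i'
Differing positions: 1
Hamming distance: 1


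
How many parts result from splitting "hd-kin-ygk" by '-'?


Input string: 'hd-kin-ygk'
Delimiter: '-'
Split result: 'hd', 'kin', 'ygk'
Number of parts: 3


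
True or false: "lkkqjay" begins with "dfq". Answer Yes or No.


Input string: 'lkkqjay'
Prefix to check: 'dfq'
First 3 characters of input: 'lkk'
Match: False
Result: No


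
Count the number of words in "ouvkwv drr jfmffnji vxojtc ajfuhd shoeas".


Input string: 'ouvkwv drr jfmffnji vxojtc ajfuhd shoeas'
Operation: split by spaces
Words found: 'ouvkwv', 'drr', 'jfmffnji', 'vxojtc', 'ajfuhd', 'shoeas'
Word count: 6


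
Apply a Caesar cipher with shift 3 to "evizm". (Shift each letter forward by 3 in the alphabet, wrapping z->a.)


Input: 'evizm', shift = 3
Operation: for each letter, (position + 3) mod 26
Mapping: 'e'(4+3=7)->'h', 'v'(21+3=24)->'y', 'i'(8+3=11)->'l', 'z'(25+3=28, 28 mod 26=2)->'c', 'm'(12+3=15)->'p'
Result: hylcp


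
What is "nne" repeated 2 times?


Input string: 'nne'
Operation: repeat 2 times
Concatenation: 'nne' + 'nne'
Result: nnenne


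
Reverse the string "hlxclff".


Input string: 'hlxclff'
Operation: reverse character order
Original order: 'h' -> 'l' -> 'x' -> 'c' -> 'l' -> 'f' -> 'f'
Reversed order: 'f' -> 'f' -> 'l' -> 'c' -> 'x' -> 'l' -> 'h'
Result: fflcxlh


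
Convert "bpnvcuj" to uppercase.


Input string: 'bpnvcuj'
Operation: convert each letter to uppercase
Mapping: 'b'->'B', 'p'->'P', 'n'->'N', 'v'->'V', 'c'->'C', 'u'->'U', 'j'->'J'
Result: BPNVCUJ


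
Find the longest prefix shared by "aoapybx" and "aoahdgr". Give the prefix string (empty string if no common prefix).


String 1: 'aoapybx'
String 2: 'aoahdgr'
Compare position by position:
pos 0: 'a' vs 'a' match
pos 1: 'o' vs 'o' match
pos 2: 'a' vs 'a' match
pos 3: 'p' vs 'h' differ -> stop
Longest common prefix: "aoa" (length 3)


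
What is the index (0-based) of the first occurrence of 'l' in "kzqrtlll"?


Input string: 'kzqrtlll'
Target: 'l'
Scanning left to right: s[0]='k', s[1]='z', s[2]='q', s[3]='r', s[4]='t', s[5]='l'
First match at index: 5


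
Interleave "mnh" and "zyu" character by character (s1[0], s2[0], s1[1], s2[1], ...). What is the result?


String 1: 'mnh'
String 2: 'zyu'
Operation: alternate characters
Pairs: 'm'+'z', 'n'+'y', 'h'+'u'
Result: mznyhu


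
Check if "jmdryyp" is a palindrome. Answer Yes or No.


Input string: 'jmdryyp'
Reversed: 'pyyrdmj'
Compare pairs: s[0]='j' vs s[6]='p' (mismatch), s[1]='m' vs s[5]='y' (mismatch), s[2]='d' vs s[4]='y' (mismatch)
Palindrome: No


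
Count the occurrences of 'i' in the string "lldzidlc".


Input string: 'lldzidlc'
Target character: 'i'
Scan each position: s[4]='i'
Matches found at indices: 4
Total: 1


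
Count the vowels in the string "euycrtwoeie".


Input string: 'euycrtwoeie'
Operation: count vowels (a, e, i, o, u)
Scan: s[0]='e' (vowel), s[1]='u' (vowel), s[2]='y', s[3]='c', s[4]='r', s[5]='t', s[6]='w', s[7]='o' (vowel), s[8]='e' (vowel), s[9]='i' (vowel), s[10]='e' (vowel)
Vowels found: 6
Result: 6


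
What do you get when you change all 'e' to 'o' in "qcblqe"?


Input string: 'qcblqe'
Operation: replace 'e' with 'o'
Positions of 'e': 5
After replacement: qcblqo


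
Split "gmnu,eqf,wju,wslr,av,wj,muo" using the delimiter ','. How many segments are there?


Input string: 'gmnu,eqf,wju,wslr,av,wj,muo'
Delimiter: ','
Split result: 'gmnu', 'eqf', 'wju', 'wslr', 'av', 'wj', 'muo'
Number of parts: 7


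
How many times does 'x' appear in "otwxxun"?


Input string: 'otwxxun'
Target character: 'x'
Scan each position: s[3]='x', s[4]='x'
Matches found at indices: 3, 4
Total: 2


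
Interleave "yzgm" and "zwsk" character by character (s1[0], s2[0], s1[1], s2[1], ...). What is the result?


String 1: 'yzgm'
String 2: 'zwsk'
Operation: alternate characters
Pairs: 'y'+'z', 'z'+'w', 'g'+'s', 'm'+'k'
Result: yzzwgsmk


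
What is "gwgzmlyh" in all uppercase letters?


Input string: 'gwgzmlyh'
Operation: convert each letter to uppercase
Mapping: 'g'->'G', 'w'->'W', 'g'->'G', 'z'->'Z', 'm'->'M', 'l'->'L', 'y'->'Y', 'h'->'H'
Result: GWGZMLYH


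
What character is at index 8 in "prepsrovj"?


Input string: 'prepsrovj'
Operation: get character at index 8
Index mapping: s[0]='p', s[1]='r', s[2]='e', s[3]='p', s[4]='s', s[5]='r', s[6]='o', s[7]='v', s[8]='j'
Result: 'j'


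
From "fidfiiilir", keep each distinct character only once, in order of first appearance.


Input: 'fidfiiilir'
Operation: keep first occurrence of each character
Scan: s[0]='f' new -> keep; s[1]='i' new -> keep; s[2]='d' new -> keep; s[3]='f' seen -> skip; s[4]='i' seen -> skip; s[5]='i' seen -> skip; s[6]='i' seen -> skip; s[7]='l' new -> keep; s[8]='i' seen -> skip; s[9]='r' new -> keep
Result: fidlr


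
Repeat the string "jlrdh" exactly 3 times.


Input string: 'jlrdh'
Operation: repeat 3 times
Concatenation: 'jlrdh' + 'jlrdh' + 'jlrdh'
Result: jlrdhjlrdhjlrdh


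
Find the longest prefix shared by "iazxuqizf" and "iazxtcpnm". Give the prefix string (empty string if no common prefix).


String 1: 'iazxuqizf'
String 2: 'iazxtcpnm'
Compare position by position:
pos 0: 'i' vs 'i' match
pos 1: 'a' vs 'a' match
pos 2: 'z' vs 'z' match
pos 3: 'x' vs 'x' match
pos 4: 'u' vs 't' differ -> stop
Longest common prefix: "iazx" (length 4)


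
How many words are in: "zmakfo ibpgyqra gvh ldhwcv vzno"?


Input string: 'zmakfo ibpgyqra gvh ldhwcv vzno'
Operation: split by spaces
Words found: 'zmakfo', 'ibpgyqra', 'gvh', 'ldhwcv', 'vzno'
Word count: 5


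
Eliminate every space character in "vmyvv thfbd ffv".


Input string: 'vmyvv thfbd ffv'
Operation: remove all spaces
Words: 'vmyvv', 'thfbd', 'ffv'
Join without spaces: vmyvvthfbdffv


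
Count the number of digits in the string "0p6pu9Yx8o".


Input string: '0p6pu9Yx8o'
Operation: count digit characters (0-9)
Scan: '0'(digit), 'p', '6'(digit), 'p', 'u', '9'(digit), 'Y', 'x', '8'(digit), 'o'
Digits found: 4
Result: 4


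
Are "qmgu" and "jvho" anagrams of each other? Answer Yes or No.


String 1: 'qmgu' -> sorted: 'gmqu'
String 2: 'jvho' -> sorted: 'hjov'
Compare sorted forms: 'gmqu' != 'hjov'
Anagram: No


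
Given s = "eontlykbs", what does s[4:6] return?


Input string: 'eontlykbs'
Operation: slice [4:6]
Extract characters: s[4]='l', s[5]='y'
Result: ly


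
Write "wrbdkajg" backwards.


Input string: 'wrbdkajg'
Operation: reverse character order
Original order: 'w' -> 'r' -> 'b' -> 'd' -> 'k' -> 'a' -> 'j' -> 'g'
Reversed order: 'g' -> 'j' -> 'a' -> 'k' -> 'd' -> 'b' -> 'r' -> 'w'
Result: gjakdbrw


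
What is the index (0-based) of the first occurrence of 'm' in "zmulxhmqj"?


Input string: 'zmulxhmqj'
Target: 'm'
Scanning left to right: s[0]='z', s[1]='m'
First match at index: 1


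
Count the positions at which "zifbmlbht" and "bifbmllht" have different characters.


String 1: 'zifbmlbht'
String 2: 'bifbmllht'
Compare each position: pos 0: 'z'!='b', pos 1: 'i'=='i', pos 2: 'f'=='f', pos 3: 'b'=='b', pos 4: 'm'=='m', pos 5: 'l'=='l', pos 6: 'b'!='l', pos 7: 'h'=='h', pos 8: 't'=='t'
Differing positions: 2
Hamming distance: 2


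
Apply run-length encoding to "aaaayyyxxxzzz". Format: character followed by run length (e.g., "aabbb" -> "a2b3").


Input: 'aaaayyyxxxzzz'
Operation: identify consecutive runs
Runs: 'aaaa' -> a4, 'yyy' -> y3, 'xxx' -> x3, 'zzz' -> z3
Encoded: a4y3x3z3


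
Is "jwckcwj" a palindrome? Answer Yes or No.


Input string: 'jwckcwj'
Reversed: 'jwckcwj'
Compare pairs: s[0]='j' vs s[6]='j' (match), s[1]='w' vs s[5]='w' (match), s[2]='c' vs s[4]='c' (match)
Palindrome: Yes


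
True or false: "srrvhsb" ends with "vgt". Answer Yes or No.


Input string: 'srrvhsb'
Suffix to check: 'vgt'
Last 3 characters of input: 'hsb'
Match: False
Result: No


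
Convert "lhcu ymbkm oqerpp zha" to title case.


Input string: 'lhcu ymbkm oqerpp zha'
Operation: capitalize first letter of each word
Word transformations: 'lhcu'->'Lhcu', 'ymbkm'->'Ymbkm', 'oqerpp'->'Oqerpp', 'zha'->'Zha'
Result: Lhcu Ymbkm Oqerpp Zha


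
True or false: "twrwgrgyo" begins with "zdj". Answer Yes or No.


Input string: 'twrwgrgyo'
Prefix to check: 'zdj'
First 3 characters of input: 'twr'
Match: False
Result: No


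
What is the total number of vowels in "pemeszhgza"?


Input string: 'pemeszhgza'
Operation: count vowels (a, e, i, o, u)
Scan: s[0]='p', s[1]='e' (vowel), s[2]='m', s[3]='e' (vowel), s[4]='s', s[5]='z', s[6]='h', s[7]='g', s[8]='z', s[9]='a' (vowel)
Vowels found: 3
Result: 3


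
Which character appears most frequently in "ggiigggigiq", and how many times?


Input: 'ggiigggigiq'
Operation: tally each character
Counts: 'g':6, 'i':4, 'q':1
Maximum: 'g' appears 6 times


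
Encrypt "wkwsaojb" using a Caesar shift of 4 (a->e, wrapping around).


Input: 'wkwsaojb', shift = 4
Operation: for each letter, (position + 4) mod 26
Mapping: 'w'(22+4=26, 26 mod 26=0)->'a', 'k'(10+4=14)->'o', 'w'(22+4=26, 26 mod 26=0)->'a', 's'(18+4=22)->'w', 'a'(0+4=4)->'e', 'o'(14+4=18)->'s', 'j'(9+4=13)->'n', 'b'(1+4=5)->'f'
Result: aoawesnf


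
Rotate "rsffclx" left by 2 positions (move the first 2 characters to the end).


Input: 'rsffclx', shift = 2
Operation: split at index 2 and swap parts
Front part s[0:2] = 'rs'
Back part s[2:] = 'ffclx'
Rotated = back + front = 'ffclx' + 'rs'
Result: ffclxrs


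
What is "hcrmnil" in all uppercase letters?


Input string: 'hcrmnil'
Operation: convert each letter to uppercase
Mapping: 'h'->'H', 'c'->'C', 'r'->'R', 'm'->'M', 'n'->'N', 'i'->'I', 'l'->'L'
Result: HCRMNIL


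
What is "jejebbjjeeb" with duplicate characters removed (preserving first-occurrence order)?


Input: 'jejebbjjeeb'
Operation: keep first occurrence of each character
Scan: s[0]='j' new -> keep; s[1]='e' new -> keep; s[2]='j' seen -> skip; s[3]='e' seen -> skip; s[4]='b' new -> keep; s[5]='b' seen -> skip; s[6]='j' seen -> skip; s[7]='j' seen -> skip; s[8]='e' seen -> skip; s[9]='e' seen -> skip; s[10]='b' seen -> skip
Result: jeb


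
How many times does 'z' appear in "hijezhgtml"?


Input string: 'hijezhgtml'
Target character: 'z'
Scan each position: s[4]='z'
Matches found at indices: 4
Total: 1


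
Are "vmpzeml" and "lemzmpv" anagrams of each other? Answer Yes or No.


String 1: 'vmpzeml' -> sorted: 'elmmpvz'
String 2: 'lemzmpv' -> sorted: 'elmmpvz'
Compare sorted forms: 'elmmpvz' == 'elmmpvz'
Anagram: Yes


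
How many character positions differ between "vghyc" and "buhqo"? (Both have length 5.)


String 1: 'vghyc'
String 2: 'buhqo'
Compare each position: pos 0: 'v'!='b', pos 1: 'g'!='u', pos 2: 'h'=='h', pos 3: 'y'!='q', pos 4: 'c'!='o'
Differing positions: 4
Hamming distance: 4


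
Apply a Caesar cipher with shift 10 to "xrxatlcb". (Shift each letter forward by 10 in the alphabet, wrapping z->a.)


Input: 'xrxatlcb', shift = 10
Operation: for each letter, (position + 10) mod 26
Mapping: 'x'(23+10=33, 33 mod 26=7)->'h', 'r'(17+10=27, 27 mod 26=1)->'b', 'x'(23+10=33, 33 mod 26=7)->'h', 'a'(0+10=10)->'k', 't'(19+10=29, 29 mod 26=3)->'d', 'l'(11+10=21)->'v', 'c'(2+10=12)->'m', 'b'(1+10=11)->'l'
Result: hbhkdvml


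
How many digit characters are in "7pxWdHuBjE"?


Input string: '7pxWdHuBjE'
Operation: count digit characters (0-9)
Scan: '7'(digit), 'p', 'x', 'W', 'd', 'H', 'u', 'B', 'j', 'E'
Digits found: 1
Result: 1


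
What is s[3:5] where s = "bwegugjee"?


Input string: 'bwegugjee'
Operation: slice [3:5]
Extract characters: s[3]='g', s[4]='u'
Result: gu


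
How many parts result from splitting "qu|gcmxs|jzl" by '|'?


Input string: 'qu|gcmxs|jzl'
Delimiter: '|'
Split result: 'qu', 'gcmxs', 'jzl'
Number of parts: 3


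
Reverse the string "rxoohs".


Input string: 'rxoohs'
Operation: reverse character order
Original order: 'r' -> 'x' -> 'o' -> 'o' -> 'h' -> 's'
Reversed order: 's' -> 'h' -> 'o' -> 'o' -> 'x' -> 'r'
Result: shooxr


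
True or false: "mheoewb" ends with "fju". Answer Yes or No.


Input string: 'mheoewb'
Suffix to check: 'fju'
Last 3 characters of input: 'ewb'
Match: False
Result: No


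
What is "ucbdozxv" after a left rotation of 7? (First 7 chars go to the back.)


Input: 'ucbdozxv', shift = 7
Operation: split at index 7 and swap parts
Front part s[0:7] = 'ucbdozx'
Back part s[7:] = 'v'
Rotated = back + front = 'v' + 'ucbdozx'
Result: vucbdozx


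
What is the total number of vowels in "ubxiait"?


Input string: 'ubxiait'
Operation: count vowels (a, e, i, o, u)
Scan: s[0]='u' (vowel), s[1]='b', s[2]='x', s[3]='i' (vowel), s[4]='a' (vowel), s[5]='i' (vowel), s[6]='t'
Vowels found: 4
Result: 4


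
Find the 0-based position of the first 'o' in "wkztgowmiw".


Input string: 'wkztgowmiw'
Target: 'o'
Scanning left to right: s[0]='w', s[1]='k', s[2]='z', s[3]='t', s[4]='g', s[5]='o'
First match at index: 5


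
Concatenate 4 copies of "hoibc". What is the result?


Input string: 'hoibc'
Operation: repeat 4 times
Concatenation: 'hoibc' + 'hoibc' + 'hoibc' + 'hoibc'
Result: hoibchoibchoibchoibc


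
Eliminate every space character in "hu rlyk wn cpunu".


Input string: 'hu rlyk wn cpunu'
Operation: remove all spaces
Words: 'hu', 'rlyk', 'wn', 'cpunu'
Join without spaces: hurlykwncpunu


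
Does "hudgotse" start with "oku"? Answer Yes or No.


Input string: 'hudgotse'
Prefix to check: 'oku'
First 3 characters of input: 'hud'
Match: False
Result: No


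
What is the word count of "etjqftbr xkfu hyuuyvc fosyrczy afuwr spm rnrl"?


Input string: 'etjqftbr xkfu hyuuyvc fosyrczy afuwr spm rnrl'
Operation: split by spaces
Words found: 'etjqftbr', 'xkfu', 'hyuuyvc', 'fosyrczy', 'afuwr', 'spm', 'rnrl'
Word count: 7


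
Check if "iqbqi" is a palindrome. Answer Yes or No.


Input string: 'iqbqi'
Reversed: 'iqbqi'
Compare pairs: s[0]='i' vs s[4]='i' (match), s[1]='q' vs s[3]='q' (match)
Palindrome: Yes


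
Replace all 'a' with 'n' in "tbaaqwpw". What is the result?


Input string: 'tbaaqwpw'
Operation: replace 'a' with 'n'
Positions of 'a': 2, 3
After replacement: tbnnqwpw


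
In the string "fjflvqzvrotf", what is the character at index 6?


Input string: 'fjflvqzvrotf'
Operation: get character at index 6
Index mapping: s[0]='f', s[1]='j', s[2]='f', s[3]='l', s[4]='v', s[5]='q', s[6]='z'
Result: 'z'


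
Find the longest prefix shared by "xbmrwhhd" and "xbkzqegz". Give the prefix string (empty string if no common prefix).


String 1: 'xbmrwhhd'
String 2: 'xbkzqegz'
Compare position by position:
pos 0: 'x' vs 'x' match
pos 1: 'b' vs 'b' match
pos 2: 'm' vs 'k' differ -> stop
Longest common prefix: "xb" (length 2)


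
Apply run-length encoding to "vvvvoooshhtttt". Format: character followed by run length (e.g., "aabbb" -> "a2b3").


Input: 'vvvvoooshhtttt'
Operation: identify consecutive runs
Runs: 'vvvv' -> v4, 'ooo' -> o3, 's' -> s1, 'hh' -> h2, 'tttt' -> t4
Encoded: v4o3s1h2t4


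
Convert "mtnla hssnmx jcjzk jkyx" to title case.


Input string: 'mtnla hssnmx jcjzk jkyx'
Operation: capitalize first letter of each word
Word transformations: 'mtnla'->'Mtnla', 'hssnmx'->'Hssnmx', 'jcjzk'->'Jcjzk', 'jkyx'->'Jkyx'
Result: Mtnla Hssnmx Jcjzk Jkyx


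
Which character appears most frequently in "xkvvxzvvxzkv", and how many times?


Input: 'xkvvxzvvxzkv'
Operation: tally each character
Counts: 'k':2, 'v':5, 'x':3, 'z':2
Maximum: 'v' appears 5 times


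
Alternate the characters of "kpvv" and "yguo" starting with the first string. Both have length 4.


String 1: 'kpvv'
String 2: 'yguo'
Operation: alternate characters
Pairs: 'k'+'y', 'p'+'g', 'v'+'u', 'v'+'o'
Result: kypgvuvo
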